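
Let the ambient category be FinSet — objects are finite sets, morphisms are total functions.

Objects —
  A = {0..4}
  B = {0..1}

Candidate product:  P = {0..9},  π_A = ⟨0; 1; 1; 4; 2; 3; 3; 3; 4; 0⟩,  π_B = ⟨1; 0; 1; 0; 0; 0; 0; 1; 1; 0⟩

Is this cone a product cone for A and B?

|A|·|B| = 5·2 = 10;  |P| = 10
Check the pairing map k ↦ (π_A(k), π_B(k)):
  0 ↦ (0,1)
  1 ↦ (1,0)
  2 ↦ (1,1)
  3 ↦ (4,0)
  4 ↦ (2,0)
  5 ↦ (3,0)
  6 ↦ (3,0)  ✗ repeats pair of k=5
  7 ↦ (3,1)
  8 ↦ (4,1)
  9 ↦ (0,0)
distinct pairs in image: 9 / 10 needed
  → (3,0) hit at k=5 and k=6

Answer: NOT A VALID PRODUCT — duplicate pair at indices 6,5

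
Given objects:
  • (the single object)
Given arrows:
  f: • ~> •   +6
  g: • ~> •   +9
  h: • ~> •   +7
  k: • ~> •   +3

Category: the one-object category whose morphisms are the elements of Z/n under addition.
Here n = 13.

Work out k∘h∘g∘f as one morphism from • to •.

  0 +6≡6 +9≡2 +7≡9 +3≡12  (mod 13)
⟦path⟧: +12

Answer: +12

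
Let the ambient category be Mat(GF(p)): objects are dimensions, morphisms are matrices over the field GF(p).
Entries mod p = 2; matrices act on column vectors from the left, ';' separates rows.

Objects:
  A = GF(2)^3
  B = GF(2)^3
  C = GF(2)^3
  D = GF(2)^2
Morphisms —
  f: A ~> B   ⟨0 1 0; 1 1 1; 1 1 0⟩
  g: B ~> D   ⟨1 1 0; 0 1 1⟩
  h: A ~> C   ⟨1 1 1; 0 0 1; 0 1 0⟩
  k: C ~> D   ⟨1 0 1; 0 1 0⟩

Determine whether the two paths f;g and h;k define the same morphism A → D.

1) trace f;g:
  e0=(1,0,0) f~>(0,1,1) g~>(1,0)
  e1=(0,1,0) f~>(1,1,1) g~>(0,0)
  e2=(0,0,1) f~>(0,1,0) g~>(1,1)
  result₁ = ⟨1 0 1; 0 0 1⟩
2) trace h;k:
  e0=(1,0,0) h~>(1,0,0) k~>(1,0)
  e1=(0,1,0) h~>(1,0,1) k~>(0,0)
  e2=(0,0,1) h~>(1,1,0) k~>(1,1)
  result₂ = ⟨1 0 1; 0 0 1⟩
Equal? YES — commutes

Answer: COMMUTES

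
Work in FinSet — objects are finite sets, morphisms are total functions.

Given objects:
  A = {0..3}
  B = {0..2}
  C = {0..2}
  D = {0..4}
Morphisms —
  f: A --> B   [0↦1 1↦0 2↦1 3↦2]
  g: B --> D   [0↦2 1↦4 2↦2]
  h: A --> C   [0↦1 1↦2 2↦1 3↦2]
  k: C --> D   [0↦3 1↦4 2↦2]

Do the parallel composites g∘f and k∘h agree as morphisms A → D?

Answer: COMMUTES

Trace:
Along f;g (path 1):
  0 f-->1 g-->4
  1 f-->0 g-->2
  2 f-->1 g-->4
  3 f-->2 g-->2
  composite₁ = [0↦4 1↦2 2↦4 3↦2]
Along h;k (path 2):
  0 h-->1 k-->4
  1 h-->2 k-->2
  2 h-->1 k-->4
  3 h-->2 k-->2
  composite₂ = [0↦4 1↦2 2↦4 3↦2]
Equal? YES — commutes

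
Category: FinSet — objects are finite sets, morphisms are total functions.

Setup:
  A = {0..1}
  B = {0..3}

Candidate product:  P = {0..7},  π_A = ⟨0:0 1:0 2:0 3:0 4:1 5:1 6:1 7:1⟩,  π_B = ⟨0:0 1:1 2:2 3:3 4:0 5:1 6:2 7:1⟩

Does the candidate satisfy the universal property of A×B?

|A|·|B| = 2·4 = 8;  |P| = 8
Check the pairing map k ↦ (π_A(k), π_B(k)):
  0 : (0,0)
  1 : (0,1)
  2 : (0,2)
  3 : (0,3)
  4 : (1,0)
  5 : (1,1)
  6 : (1,2)
  7 : (1,1)  ✗ repeats pair of k=5
distinct pairs in image: 7 / 8 needed
  → (1,1) hit at k=5 and k=7

Answer: NOT A VALID PRODUCT — duplicate pair at indices 5,7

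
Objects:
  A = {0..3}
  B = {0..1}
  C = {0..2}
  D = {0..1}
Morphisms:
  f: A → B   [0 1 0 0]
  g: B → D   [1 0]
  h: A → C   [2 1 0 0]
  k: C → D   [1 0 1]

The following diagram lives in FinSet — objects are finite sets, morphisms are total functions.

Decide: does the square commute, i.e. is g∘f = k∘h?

Answer: COMMUTES

Derivation:
1) trace f;g:
  0 f→0 g→1
  1 f→1 g→0
  2 f→0 g→1
  3 f→0 g→1
  result₁ = [1 0 1 1]
2) trace h;k:
  0 h→2 k→1
  1 h→1 k→0
  2 h→0 k→1
  3 h→0 k→1
  result₂ = [1 0 1 1]
Equal? same morphism ✓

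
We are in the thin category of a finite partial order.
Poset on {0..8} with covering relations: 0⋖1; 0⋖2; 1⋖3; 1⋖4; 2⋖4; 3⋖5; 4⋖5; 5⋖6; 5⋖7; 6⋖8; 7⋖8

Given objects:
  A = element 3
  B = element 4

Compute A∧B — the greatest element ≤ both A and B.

Answer: A∧B = 1

Trace:
Common predecessors of 3,4: {0,1}
  0 ⊑ 1
  1 ⊑ 1
glb = 1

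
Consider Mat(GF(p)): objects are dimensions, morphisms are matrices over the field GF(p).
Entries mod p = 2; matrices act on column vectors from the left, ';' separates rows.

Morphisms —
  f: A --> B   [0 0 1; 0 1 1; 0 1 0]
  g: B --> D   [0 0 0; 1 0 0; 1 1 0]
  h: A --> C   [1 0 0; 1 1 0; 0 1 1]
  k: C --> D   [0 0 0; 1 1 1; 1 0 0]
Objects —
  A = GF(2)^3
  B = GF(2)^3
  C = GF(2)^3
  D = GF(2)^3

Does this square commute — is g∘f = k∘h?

Path 1 = f;g:
  e0=⟨1,0,0⟩ f-->⟨0,0,0⟩ g-->⟨0,0,0⟩
  e1=⟨0,1,0⟩ f-->⟨0,1,1⟩ g-->⟨0,0,1⟩
  e2=⟨0,0,1⟩ f-->⟨1,1,0⟩ g-->⟨0,1,0⟩
  result₁ = [0 0 0; 0 0 1; 0 1 0]
Path 2 = h;k:
  e0=⟨1,0,0⟩ h-->⟨1,1,0⟩ k-->⟨0,0,1⟩
  e1=⟨0,1,0⟩ h-->⟨0,1,1⟩ k-->⟨0,0,0⟩
  e2=⟨0,0,1⟩ h-->⟨0,0,1⟩ k-->⟨0,1,0⟩
  result₂ = [0 0 0; 0 0 1; 1 0 0]
Equal? distinct morphisms ✗

Answer: DOES NOT COMMUTE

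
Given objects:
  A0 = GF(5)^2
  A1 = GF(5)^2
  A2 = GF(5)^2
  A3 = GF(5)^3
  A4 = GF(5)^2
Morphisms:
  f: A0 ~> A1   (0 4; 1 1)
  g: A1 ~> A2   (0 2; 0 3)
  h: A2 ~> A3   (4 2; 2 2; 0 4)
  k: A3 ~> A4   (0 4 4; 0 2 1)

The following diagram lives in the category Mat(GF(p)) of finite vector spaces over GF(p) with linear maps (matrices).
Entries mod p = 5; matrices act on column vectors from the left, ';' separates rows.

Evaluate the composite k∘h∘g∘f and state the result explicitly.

Answer: (3 3; 2 2)

Derivation:
  e0=(1,0) f~>(0,1) g~>(2,3) h~>(4,0,2) k~>(3,2)
  e1=(0,1) f~>(4,1) g~>(2,3) h~>(4,0,2) k~>(3,2)
⟦path⟧: (3 3; 2 2)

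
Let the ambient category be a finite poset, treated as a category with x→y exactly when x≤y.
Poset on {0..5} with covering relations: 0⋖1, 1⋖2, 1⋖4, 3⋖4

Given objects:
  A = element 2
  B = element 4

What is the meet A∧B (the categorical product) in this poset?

Answer: A∧B = 1

Trace:
Lower bounds of A=2 and B=4: {0,1}
  0 <= 1
  1 <= 1
glb = 1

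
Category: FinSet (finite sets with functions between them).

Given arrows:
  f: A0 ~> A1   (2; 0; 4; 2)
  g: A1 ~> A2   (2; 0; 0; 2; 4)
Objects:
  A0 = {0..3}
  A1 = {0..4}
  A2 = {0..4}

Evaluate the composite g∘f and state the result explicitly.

  0 f~>2 g~>0
  1 f~>0 g~>2
  2 f~>4 g~>4
  3 f~>2 g~>0
composite: (0; 2; 4; 0)

Answer: (0; 2; 4; 0)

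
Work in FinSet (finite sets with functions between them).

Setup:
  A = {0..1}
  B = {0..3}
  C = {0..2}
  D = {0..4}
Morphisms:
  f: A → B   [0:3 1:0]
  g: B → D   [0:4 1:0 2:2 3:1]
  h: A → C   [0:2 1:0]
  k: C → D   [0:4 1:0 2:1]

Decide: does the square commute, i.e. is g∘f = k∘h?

Answer: COMMUTES

Derivation:
1) trace f;g:
  0 f→3 g→1
  1 f→0 g→4
  result₁ = [0:1 1:4]
2) trace h;k:
  0 h→2 k→1
  1 h→0 k→4
  result₂ = [0:1 1:4]
Equal? YES — commutes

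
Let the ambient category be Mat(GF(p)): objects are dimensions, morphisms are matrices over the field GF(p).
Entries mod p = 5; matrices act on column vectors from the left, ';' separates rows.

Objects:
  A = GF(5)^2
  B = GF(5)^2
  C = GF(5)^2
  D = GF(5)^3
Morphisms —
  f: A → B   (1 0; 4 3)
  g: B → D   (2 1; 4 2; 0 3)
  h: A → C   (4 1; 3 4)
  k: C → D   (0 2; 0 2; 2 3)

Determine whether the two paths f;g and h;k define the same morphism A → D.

Answer: DOES NOT COMMUTE

Derivation:
1) trace f;g:
  e0=⟨1,0⟩ f→⟨1,4⟩ g→⟨1,2,2⟩
  e1=⟨0,1⟩ f→⟨0,3⟩ g→⟨3,1,4⟩
  result₁ = (1 3; 2 1; 2 4)
2) trace h;k:
  e0=⟨1,0⟩ h→⟨4,3⟩ k→⟨1,1,2⟩
  e1=⟨0,1⟩ h→⟨1,4⟩ k→⟨3,3,4⟩
  result₂ = (1 3; 1 3; 2 4)
Equal? differ; not commutative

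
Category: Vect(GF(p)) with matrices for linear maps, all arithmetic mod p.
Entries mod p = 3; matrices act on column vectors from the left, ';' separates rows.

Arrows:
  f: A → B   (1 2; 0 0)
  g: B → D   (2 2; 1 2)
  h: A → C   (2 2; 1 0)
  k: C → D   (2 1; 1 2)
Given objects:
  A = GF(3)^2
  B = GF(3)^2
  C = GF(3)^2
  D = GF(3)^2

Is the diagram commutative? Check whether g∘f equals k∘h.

Answer: COMMUTES

Work:
Along f;g (path 1):
  e0=(1,0) f→(1,0) g→(2,1)
  e1=(0,1) f→(2,0) g→(1,2)
  composite₁ = (2 1; 1 2)
Along h;k (path 2):
  e0=(1,0) h→(2,1) k→(2,1)
  e1=(0,1) h→(2,0) k→(1,2)
  composite₂ = (2 1; 1 2)
Equal? same morphism ✓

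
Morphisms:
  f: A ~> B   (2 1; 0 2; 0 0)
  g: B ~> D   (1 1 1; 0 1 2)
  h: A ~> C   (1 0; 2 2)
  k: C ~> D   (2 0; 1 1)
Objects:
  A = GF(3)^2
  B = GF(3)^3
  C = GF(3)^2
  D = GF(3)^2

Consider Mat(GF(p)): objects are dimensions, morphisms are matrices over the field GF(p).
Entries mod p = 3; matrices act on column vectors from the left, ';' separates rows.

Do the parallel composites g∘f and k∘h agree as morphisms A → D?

1) trace f;g:
  e0=[1,0] f~>[2,0,0] g~>[2,0]
  e1=[0,1] f~>[1,2,0] g~>[0,2]
  ⟦path⟧₁ = (2 0; 0 2)
2) trace h;k:
  e0=[1,0] h~>[1,2] k~>[2,0]
  e1=[0,1] h~>[0,2] k~>[0,2]
  ⟦path⟧₂ = (2 0; 0 2)
Equal? equal; square commutes

Answer: COMMUTES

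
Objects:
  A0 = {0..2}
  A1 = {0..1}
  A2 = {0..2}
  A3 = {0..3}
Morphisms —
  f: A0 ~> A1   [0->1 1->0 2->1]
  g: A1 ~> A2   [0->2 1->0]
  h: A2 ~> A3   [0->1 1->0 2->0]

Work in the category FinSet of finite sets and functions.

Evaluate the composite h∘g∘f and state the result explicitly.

Answer: [0->1 1->0 2->1]

Derivation:
  0 f~>1 g~>0 h~>1
  1 f~>0 g~>2 h~>0
  2 f~>1 g~>0 h~>1
result: [0->1 1->0 2->1]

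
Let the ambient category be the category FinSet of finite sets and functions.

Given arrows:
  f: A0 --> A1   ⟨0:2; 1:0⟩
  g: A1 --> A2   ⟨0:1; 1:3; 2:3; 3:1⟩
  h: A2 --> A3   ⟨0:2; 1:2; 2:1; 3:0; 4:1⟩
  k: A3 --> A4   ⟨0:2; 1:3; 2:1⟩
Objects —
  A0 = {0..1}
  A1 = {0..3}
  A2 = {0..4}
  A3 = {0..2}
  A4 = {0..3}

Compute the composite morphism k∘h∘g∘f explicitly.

  0 f-->2 g-->3 h-->0 k-->2
  1 f-->0 g-->1 h-->2 k-->1
composite: ⟨0:2; 1:1⟩

Answer: ⟨0:2; 1:1⟩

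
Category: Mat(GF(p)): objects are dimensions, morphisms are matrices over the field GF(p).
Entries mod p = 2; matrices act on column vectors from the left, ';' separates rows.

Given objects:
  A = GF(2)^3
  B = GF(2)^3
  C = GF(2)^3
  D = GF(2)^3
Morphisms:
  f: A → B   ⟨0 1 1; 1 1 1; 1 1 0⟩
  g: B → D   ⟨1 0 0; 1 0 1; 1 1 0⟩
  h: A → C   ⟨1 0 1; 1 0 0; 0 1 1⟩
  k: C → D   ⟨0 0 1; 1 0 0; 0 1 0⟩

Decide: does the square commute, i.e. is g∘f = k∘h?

1) trace f;g:
  e0=⟨1,0,0⟩ f→⟨0,1,1⟩ g→⟨0,1,1⟩
  e1=⟨0,1,0⟩ f→⟨1,1,1⟩ g→⟨1,0,0⟩
  e2=⟨0,0,1⟩ f→⟨1,1,0⟩ g→⟨1,1,0⟩
  result₁ = ⟨0 1 1; 1 0 1; 1 0 0⟩
2) trace h;k:
  e0=⟨1,0,0⟩ h→⟨1,1,0⟩ k→⟨0,1,1⟩
  e1=⟨0,1,0⟩ h→⟨0,0,1⟩ k→⟨1,0,0⟩
  e2=⟨0,0,1⟩ h→⟨1,0,1⟩ k→⟨1,1,0⟩
  result₂ = ⟨0 1 1; 1 0 1; 1 0 0⟩
Equal? same morphism ✓

Answer: COMMUTES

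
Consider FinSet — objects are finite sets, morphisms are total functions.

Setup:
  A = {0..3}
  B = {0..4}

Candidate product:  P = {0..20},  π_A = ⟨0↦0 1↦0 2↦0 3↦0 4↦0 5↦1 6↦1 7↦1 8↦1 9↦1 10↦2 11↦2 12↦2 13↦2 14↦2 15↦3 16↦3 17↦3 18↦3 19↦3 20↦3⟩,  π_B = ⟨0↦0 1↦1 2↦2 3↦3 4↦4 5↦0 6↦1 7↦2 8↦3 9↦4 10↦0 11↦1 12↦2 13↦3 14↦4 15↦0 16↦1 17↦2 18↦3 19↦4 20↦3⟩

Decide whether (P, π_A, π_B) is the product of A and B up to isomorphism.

Answer: NOT A VALID PRODUCT — |P|=21 ≠ |A|·|B|=20

Trace:
|A|·|B| = 4·5 = 20;  |P| = 21
  → cardinalities differ; no bijection possible.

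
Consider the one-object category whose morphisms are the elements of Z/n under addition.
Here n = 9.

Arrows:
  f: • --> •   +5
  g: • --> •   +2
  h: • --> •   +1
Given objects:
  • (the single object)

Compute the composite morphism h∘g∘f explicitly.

  0 +5≡5 +2≡7 +1≡8  (mod 9)
composite: +8

Answer: +8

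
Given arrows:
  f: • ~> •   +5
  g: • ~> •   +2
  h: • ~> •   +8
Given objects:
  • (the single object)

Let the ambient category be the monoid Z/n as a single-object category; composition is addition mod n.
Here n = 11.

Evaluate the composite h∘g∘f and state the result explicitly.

Answer: +4

Work:
  0 +5≡5 +2≡7 +8≡4  (mod 11)
⟦path⟧: +4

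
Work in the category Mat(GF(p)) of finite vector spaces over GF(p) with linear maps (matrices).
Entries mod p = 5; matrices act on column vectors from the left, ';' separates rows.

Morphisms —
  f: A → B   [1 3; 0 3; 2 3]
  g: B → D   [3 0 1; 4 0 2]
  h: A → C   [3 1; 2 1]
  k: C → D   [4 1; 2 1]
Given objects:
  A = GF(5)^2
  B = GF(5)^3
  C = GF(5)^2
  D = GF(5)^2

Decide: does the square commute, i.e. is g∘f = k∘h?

Answer: DOES NOT COMMUTE

Derivation:
Along f;g (path 1):
  e0=[1,0] f→[1,0,2] g→[0,3]
  e1=[0,1] f→[3,3,3] g→[2,3]
  ⟦path⟧₁ = [0 2; 3 3]
Along h;k (path 2):
  e0=[1,0] h→[3,2] k→[4,3]
  e1=[0,1] h→[1,1] k→[0,3]
  ⟦path⟧₂ = [4 0; 3 3]
Equal? NO — does not commute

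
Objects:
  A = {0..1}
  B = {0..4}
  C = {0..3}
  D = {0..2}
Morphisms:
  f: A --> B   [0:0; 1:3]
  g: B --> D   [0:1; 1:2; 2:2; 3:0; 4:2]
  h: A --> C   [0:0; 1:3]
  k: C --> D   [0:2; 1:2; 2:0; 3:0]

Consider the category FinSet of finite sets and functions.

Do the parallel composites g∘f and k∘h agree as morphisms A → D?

Answer: DOES NOT COMMUTE

Work:
Path 1 = f;g:
  0 f-->0 g-->1
  1 f-->3 g-->0
  result₁ = [0:1; 1:0]
Path 2 = h;k:
  0 h-->0 k-->2
  1 h-->3 k-->0
  result₂ = [0:2; 1:0]
Equal? distinct morphisms ✗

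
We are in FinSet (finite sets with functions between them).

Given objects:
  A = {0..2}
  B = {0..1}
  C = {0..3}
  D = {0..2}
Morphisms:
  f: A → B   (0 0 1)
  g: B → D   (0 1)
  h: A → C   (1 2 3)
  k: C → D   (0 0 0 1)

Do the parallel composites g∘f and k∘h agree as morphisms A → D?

1) trace f;g:
  0 f→0 g→0
  1 f→0 g→0
  2 f→1 g→1
  result₁ = (0 0 1)
2) trace h;k:
  0 h→1 k→0
  1 h→2 k→0
  2 h→3 k→1
  result₂ = (0 0 1)
Equal? YES — commutes

Answer: COMMUTES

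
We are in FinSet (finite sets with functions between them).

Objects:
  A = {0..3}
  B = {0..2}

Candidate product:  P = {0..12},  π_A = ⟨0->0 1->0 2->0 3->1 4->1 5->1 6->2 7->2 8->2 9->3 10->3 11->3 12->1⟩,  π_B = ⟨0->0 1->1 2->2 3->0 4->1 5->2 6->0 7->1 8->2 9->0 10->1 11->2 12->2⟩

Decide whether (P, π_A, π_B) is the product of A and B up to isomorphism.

|A|·|B| = 4·3 = 12;  |P| = 13
  → cardinalities differ; no bijection possible.

Answer: NOT A VALID PRODUCT — |P|=13 ≠ |A|·|B|=12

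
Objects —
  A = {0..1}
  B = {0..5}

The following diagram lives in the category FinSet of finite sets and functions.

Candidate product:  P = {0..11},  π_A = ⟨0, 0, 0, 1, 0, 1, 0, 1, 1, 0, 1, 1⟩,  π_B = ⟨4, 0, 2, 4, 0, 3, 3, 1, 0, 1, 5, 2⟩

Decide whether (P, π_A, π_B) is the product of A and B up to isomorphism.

Answer: NOT A VALID PRODUCT — duplicate pair at indices 4,1

Work:
|A|·|B| = 2·6 = 12;  |P| = 12
Check the pairing map k ↦ (π_A(k), π_B(k)):
  0 : (0,4)
  1 : (0,0)
  2 : (0,2)
  3 : (1,4)
  4 : (0,0)  ✗ repeats pair of k=1
  5 : (1,3)
  6 : (0,3)
  7 : (1,1)
  8 : (1,0)
  9 : (0,1)
  10 : (1,5)
  11 : (1,2)
distinct pairs in image: 11 / 12 needed
  → (0,0) hit at k=1 and k=4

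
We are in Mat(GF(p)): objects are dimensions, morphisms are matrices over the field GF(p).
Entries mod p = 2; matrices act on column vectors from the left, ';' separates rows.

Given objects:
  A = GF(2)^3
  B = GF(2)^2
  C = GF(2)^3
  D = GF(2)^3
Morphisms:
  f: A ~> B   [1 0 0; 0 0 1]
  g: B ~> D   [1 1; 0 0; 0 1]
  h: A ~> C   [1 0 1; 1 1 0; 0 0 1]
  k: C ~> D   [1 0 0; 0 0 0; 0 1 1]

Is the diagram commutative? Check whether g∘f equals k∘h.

1) trace f;g:
  e0=⟨1,0,0⟩ f~>⟨1,0⟩ g~>⟨1,0,0⟩
  e1=⟨0,1,0⟩ f~>⟨0,0⟩ g~>⟨0,0,0⟩
  e2=⟨0,0,1⟩ f~>⟨0,1⟩ g~>⟨1,0,1⟩
  composite₁ = [1 0 1; 0 0 0; 0 0 1]
2) trace h;k:
  e0=⟨1,0,0⟩ h~>⟨1,1,0⟩ k~>⟨1,0,1⟩
  e1=⟨0,1,0⟩ h~>⟨0,1,0⟩ k~>⟨0,0,1⟩
  e2=⟨0,0,1⟩ h~>⟨1,0,1⟩ k~>⟨1,0,1⟩
  composite₂ = [1 0 1; 0 0 0; 1 1 1]
Equal? differ; not commutative

Answer: DOES NOT COMMUTE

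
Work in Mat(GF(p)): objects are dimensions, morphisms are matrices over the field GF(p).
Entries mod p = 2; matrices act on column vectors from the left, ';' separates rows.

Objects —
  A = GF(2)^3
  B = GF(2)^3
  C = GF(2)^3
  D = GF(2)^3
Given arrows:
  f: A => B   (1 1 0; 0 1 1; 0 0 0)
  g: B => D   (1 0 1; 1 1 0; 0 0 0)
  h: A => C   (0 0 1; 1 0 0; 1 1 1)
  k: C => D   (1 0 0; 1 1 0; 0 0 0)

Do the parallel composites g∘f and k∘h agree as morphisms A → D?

Answer: DOES NOT COMMUTE

Work:
1) trace f;g:
  e0=(1,0,0) f=>(1,0,0) g=>(1,1,0)
  e1=(0,1,0) f=>(1,1,0) g=>(1,0,0)
  e2=(0,0,1) f=>(0,1,0) g=>(0,1,0)
  ⟦path⟧₁ = (1 1 0; 1 0 1; 0 0 0)
2) trace h;k:
  e0=(1,0,0) h=>(0,1,1) k=>(0,1,0)
  e1=(0,1,0) h=>(0,0,1) k=>(0,0,0)
  e2=(0,0,1) h=>(1,0,1) k=>(1,1,0)
  ⟦path⟧₂ = (0 0 1; 1 0 1; 0 0 0)
Equal? differ; not commutative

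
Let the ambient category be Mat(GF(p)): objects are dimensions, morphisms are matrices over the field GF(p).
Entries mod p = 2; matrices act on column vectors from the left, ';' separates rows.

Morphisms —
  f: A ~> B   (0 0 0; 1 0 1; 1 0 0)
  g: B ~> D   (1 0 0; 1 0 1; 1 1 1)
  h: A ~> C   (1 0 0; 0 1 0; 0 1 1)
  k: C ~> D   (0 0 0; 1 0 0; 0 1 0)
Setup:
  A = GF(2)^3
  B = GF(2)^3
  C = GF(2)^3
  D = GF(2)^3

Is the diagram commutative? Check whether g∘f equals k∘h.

1) trace f;g:
  e0=(1,0,0) f~>(0,1,1) g~>(0,1,0)
  e1=(0,1,0) f~>(0,0,0) g~>(0,0,0)
  e2=(0,0,1) f~>(0,1,0) g~>(0,0,1)
  result₁ = (0 0 0; 1 0 0; 0 0 1)
2) trace h;k:
  e0=(1,0,0) h~>(1,0,0) k~>(0,1,0)
  e1=(0,1,0) h~>(0,1,1) k~>(0,0,1)
  e2=(0,0,1) h~>(0,0,1) k~>(0,0,0)
  result₂ = (0 0 0; 1 0 0; 0 1 0)
Equal? distinct morphisms ✗

Answer: DOES NOT COMMUTE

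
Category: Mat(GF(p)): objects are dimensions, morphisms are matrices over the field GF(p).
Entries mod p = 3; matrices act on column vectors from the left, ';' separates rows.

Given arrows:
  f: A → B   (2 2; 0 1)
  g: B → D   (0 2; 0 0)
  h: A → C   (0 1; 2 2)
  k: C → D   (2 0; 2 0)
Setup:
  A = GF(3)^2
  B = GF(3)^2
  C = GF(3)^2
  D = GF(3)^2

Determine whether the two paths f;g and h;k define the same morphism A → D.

Answer: DOES NOT COMMUTE

Work:
1) trace f;g:
  e0=(1,0) f→(2,0) g→(0,0)
  e1=(0,1) f→(2,1) g→(2,0)
  ⟦path⟧₁ = (0 2; 0 0)
2) trace h;k:
  e0=(1,0) h→(0,2) k→(0,0)
  e1=(0,1) h→(1,2) k→(2,2)
  ⟦path⟧₂ = (0 2; 0 2)
Equal? differ; not commutative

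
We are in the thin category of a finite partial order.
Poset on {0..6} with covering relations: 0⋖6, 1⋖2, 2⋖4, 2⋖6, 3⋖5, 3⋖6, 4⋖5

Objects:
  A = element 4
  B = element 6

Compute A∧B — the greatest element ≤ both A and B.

Answer: A∧B = 2

Trace:
Common predecessors of 4,6: {1,2}
  1 ≤ 2
  2 ≤ 2
glb = 2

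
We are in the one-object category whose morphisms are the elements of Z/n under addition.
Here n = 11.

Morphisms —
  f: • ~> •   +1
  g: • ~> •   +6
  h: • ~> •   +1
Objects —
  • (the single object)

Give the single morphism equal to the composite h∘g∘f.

  0 +1≡1 +6≡7 +1≡8  (mod 11)
composite: +8

Answer: +8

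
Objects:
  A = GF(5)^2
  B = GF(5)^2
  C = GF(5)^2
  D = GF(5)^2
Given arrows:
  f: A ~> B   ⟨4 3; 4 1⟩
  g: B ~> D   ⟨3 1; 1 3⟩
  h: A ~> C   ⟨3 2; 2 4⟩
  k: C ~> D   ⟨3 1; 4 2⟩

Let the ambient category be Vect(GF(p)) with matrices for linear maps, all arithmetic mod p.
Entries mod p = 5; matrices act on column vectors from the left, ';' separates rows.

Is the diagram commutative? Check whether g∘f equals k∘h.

Answer: COMMUTES

Work:
Path 1 = f;g:
  e0=[1,0] f~>[4,4] g~>[1,1]
  e1=[0,1] f~>[3,1] g~>[0,1]
  composite₁ = ⟨1 0; 1 1⟩
Path 2 = h;k:
  e0=[1,0] h~>[3,2] k~>[1,1]
  e1=[0,1] h~>[2,4] k~>[0,1]
  composite₂ = ⟨1 0; 1 1⟩
Equal? same morphism ✓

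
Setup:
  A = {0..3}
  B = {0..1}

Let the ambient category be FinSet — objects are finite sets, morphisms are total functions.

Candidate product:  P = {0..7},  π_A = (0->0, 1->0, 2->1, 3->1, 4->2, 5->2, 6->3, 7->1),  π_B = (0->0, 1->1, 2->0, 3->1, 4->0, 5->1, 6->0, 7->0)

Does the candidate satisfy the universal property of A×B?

Answer: NOT A VALID PRODUCT — duplicate pair at indices 2,7

Work:
|A|·|B| = 4·2 = 8;  |P| = 8
Check the pairing map k ↦ (π_A(k), π_B(k)):
  0 -> (0,0)
  1 -> (0,1)
  2 -> (1,0)
  3 -> (1,1)
  4 -> (2,0)
  5 -> (2,1)
  6 -> (3,0)
  7 -> (1,0)  ✗ repeats pair of k=2
distinct pairs in image: 7 / 8 needed
  → (1,0) hit at k=2 and k=7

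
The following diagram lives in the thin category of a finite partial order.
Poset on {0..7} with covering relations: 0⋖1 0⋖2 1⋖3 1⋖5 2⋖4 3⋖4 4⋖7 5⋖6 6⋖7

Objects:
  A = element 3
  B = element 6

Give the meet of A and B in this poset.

Answer: A∧B = 1

Work:
Lower bounds of A=3 and B=6: {0,1}
  0 ⊑ 1
  1 ⊑ 1
glb = 1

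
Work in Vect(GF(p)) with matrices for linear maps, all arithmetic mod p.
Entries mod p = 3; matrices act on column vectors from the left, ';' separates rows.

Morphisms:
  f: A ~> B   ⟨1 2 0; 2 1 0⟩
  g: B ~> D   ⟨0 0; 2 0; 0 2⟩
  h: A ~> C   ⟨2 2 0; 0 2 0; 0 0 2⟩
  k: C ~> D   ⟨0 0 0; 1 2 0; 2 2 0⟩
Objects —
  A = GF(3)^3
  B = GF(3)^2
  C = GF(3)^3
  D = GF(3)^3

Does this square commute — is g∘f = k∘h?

Answer: DOES NOT COMMUTE

Trace:
1) trace f;g:
  e0=⟨1,0,0⟩ f~>⟨1,2⟩ g~>⟨0,2,1⟩
  e1=⟨0,1,0⟩ f~>⟨2,1⟩ g~>⟨0,1,2⟩
  e2=⟨0,0,1⟩ f~>⟨0,0⟩ g~>⟨0,0,0⟩
  result₁ = ⟨0 0 0; 2 1 0; 1 2 0⟩
2) trace h;k:
  e0=⟨1,0,0⟩ h~>⟨2,0,0⟩ k~>⟨0,2,1⟩
  e1=⟨0,1,0⟩ h~>⟨2,2,0⟩ k~>⟨0,0,2⟩
  e2=⟨0,0,1⟩ h~>⟨0,0,2⟩ k~>⟨0,0,0⟩
  result₂ = ⟨0 0 0; 2 0 0; 1 2 0⟩
Equal? distinct morphisms ✗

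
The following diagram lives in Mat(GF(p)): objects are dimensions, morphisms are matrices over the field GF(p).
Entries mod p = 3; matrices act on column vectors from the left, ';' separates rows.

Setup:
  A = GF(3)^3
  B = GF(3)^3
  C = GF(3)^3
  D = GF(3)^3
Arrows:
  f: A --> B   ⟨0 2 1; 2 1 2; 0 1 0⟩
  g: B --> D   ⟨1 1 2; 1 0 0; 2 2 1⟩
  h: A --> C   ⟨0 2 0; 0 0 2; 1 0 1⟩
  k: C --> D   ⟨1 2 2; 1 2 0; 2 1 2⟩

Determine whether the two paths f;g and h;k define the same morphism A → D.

Path 1 = f;g:
  e0=⟨1,0,0⟩ f-->⟨0,2,0⟩ g-->⟨2,0,1⟩
  e1=⟨0,1,0⟩ f-->⟨2,1,1⟩ g-->⟨2,2,1⟩
  e2=⟨0,0,1⟩ f-->⟨1,2,0⟩ g-->⟨0,1,0⟩
  result₁ = ⟨2 2 0; 0 2 1; 1 1 0⟩
Path 2 = h;k:
  e0=⟨1,0,0⟩ h-->⟨0,0,1⟩ k-->⟨2,0,2⟩
  e1=⟨0,1,0⟩ h-->⟨2,0,0⟩ k-->⟨2,2,1⟩
  e2=⟨0,0,1⟩ h-->⟨0,2,1⟩ k-->⟨0,1,1⟩
  result₂ = ⟨2 2 0; 0 2 1; 2 1 1⟩
Equal? distinct morphisms ✗

Answer: DOES NOT COMMUTE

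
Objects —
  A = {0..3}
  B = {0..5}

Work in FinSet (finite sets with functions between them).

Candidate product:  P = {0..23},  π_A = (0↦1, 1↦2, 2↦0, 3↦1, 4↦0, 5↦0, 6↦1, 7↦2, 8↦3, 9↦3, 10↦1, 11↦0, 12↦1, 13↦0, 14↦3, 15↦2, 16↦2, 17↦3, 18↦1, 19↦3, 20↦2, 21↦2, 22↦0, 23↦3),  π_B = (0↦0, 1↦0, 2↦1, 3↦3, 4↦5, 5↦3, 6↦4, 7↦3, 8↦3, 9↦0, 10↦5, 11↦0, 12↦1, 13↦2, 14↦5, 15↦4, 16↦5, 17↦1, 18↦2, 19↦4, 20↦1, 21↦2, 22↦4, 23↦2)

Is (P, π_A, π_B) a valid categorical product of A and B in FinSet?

Answer: VALID PRODUCT

Work:
|A|·|B| = 4·6 = 24;  |P| = 24
Check the pairing map k ↦ (π_A(k), π_B(k)):
  0 ↦ (1,0)
  1 ↦ (2,0)
  2 ↦ (0,1)
  3 ↦ (1,3)
  4 ↦ (0,5)
  5 ↦ (0,3)
  6 ↦ (1,4)
  7 ↦ (2,3)
  8 ↦ (3,3)
  9 ↦ (3,0)
  10 ↦ (1,5)
  11 ↦ (0,0)
  12 ↦ (1,1)
  13 ↦ (0,2)
  14 ↦ (3,5)
  15 ↦ (2,4)
  16 ↦ (2,5)
  17 ↦ (3,1)
  18 ↦ (1,2)
  19 ↦ (3,4)
  20 ↦ (2,1)
  21 ↦ (2,2)
  22 ↦ (0,4)
  23 ↦ (3,2)
distinct pairs in image: 24 / 24 needed
  → bijection onto A×B; projections well-typed.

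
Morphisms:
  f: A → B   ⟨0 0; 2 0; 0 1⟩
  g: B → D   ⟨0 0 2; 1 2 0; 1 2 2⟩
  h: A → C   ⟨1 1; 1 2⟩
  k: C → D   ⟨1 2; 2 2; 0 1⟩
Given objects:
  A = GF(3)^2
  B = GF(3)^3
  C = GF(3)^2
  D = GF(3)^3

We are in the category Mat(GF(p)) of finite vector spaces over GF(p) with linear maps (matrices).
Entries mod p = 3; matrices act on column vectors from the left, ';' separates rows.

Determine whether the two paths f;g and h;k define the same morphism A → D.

1) trace f;g:
  e0=[1,0] f→[0,2,0] g→[0,1,1]
  e1=[0,1] f→[0,0,1] g→[2,0,2]
  composite₁ = ⟨0 2; 1 0; 1 2⟩
2) trace h;k:
  e0=[1,0] h→[1,1] k→[0,1,1]
  e1=[0,1] h→[1,2] k→[2,0,2]
  composite₂ = ⟨0 2; 1 0; 1 2⟩
Equal? YES — commutes

Answer: COMMUTES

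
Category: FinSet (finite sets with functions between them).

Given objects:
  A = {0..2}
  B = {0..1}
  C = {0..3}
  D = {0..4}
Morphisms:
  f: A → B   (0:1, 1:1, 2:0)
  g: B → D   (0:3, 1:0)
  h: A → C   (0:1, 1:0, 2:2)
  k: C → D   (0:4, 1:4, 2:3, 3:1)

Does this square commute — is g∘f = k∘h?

Path 1 = f;g:
  0 f→1 g→0
  1 f→1 g→0
  2 f→0 g→3
  result₁ = (0:0, 1:0, 2:3)
Path 2 = h;k:
  0 h→1 k→4
  1 h→0 k→4
  2 h→2 k→3
  result₂ = (0:4, 1:4, 2:3)
Equal? differ; not commutative

Answer: DOES NOT COMMUTE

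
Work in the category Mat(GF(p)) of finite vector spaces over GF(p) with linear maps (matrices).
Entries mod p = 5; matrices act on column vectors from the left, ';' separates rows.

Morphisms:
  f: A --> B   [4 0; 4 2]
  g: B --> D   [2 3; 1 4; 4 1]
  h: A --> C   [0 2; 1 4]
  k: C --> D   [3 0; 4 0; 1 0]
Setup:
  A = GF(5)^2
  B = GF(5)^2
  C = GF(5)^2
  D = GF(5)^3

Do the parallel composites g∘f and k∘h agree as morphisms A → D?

Answer: COMMUTES

Derivation:
1) trace f;g:
  e0=[1,0] f-->[4,4] g-->[0,0,0]
  e1=[0,1] f-->[0,2] g-->[1,3,2]
  ⟦path⟧₁ = [0 1; 0 3; 0 2]
2) trace h;k:
  e0=[1,0] h-->[0,1] k-->[0,0,0]
  e1=[0,1] h-->[2,4] k-->[1,3,2]
  ⟦path⟧₂ = [0 1; 0 3; 0 2]
Equal? same morphism ✓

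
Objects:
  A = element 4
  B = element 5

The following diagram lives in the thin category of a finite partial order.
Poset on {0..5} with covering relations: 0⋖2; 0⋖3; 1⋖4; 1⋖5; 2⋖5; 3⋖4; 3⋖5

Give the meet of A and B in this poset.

Common predecessors of 4,5: {0,1,3}
  maximal lower bounds 1 and 3 are incomparable: neither 1≤3 nor 3≤1
→ no greatest lower bound exists

Answer: NO MEET EXISTS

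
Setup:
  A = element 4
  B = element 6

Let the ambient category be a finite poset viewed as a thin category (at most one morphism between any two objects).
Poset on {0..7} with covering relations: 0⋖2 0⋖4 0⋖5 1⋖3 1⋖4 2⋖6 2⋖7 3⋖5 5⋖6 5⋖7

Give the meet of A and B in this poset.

Answer: NO MEET EXISTS

Derivation:
{x : x≤A ∧ x≤B} = {0,1}  (A=4, B=6)
  maximal lower bounds 0 and 1 are incomparable: neither 0≤1 nor 1≤0
→ no greatest lower bound exists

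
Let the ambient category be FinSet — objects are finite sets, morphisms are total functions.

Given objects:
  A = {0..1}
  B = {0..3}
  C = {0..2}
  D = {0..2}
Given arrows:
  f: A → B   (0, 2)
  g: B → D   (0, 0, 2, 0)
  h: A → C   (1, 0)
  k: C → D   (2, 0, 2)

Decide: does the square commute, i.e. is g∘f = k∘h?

Answer: COMMUTES

Work:
Path 1 = f;g:
  0 f→0 g→0
  1 f→2 g→2
  ⟦path⟧₁ = (0, 2)
Path 2 = h;k:
  0 h→1 k→0
  1 h→0 k→2
  ⟦path⟧₂ = (0, 2)
Equal? same morphism ✓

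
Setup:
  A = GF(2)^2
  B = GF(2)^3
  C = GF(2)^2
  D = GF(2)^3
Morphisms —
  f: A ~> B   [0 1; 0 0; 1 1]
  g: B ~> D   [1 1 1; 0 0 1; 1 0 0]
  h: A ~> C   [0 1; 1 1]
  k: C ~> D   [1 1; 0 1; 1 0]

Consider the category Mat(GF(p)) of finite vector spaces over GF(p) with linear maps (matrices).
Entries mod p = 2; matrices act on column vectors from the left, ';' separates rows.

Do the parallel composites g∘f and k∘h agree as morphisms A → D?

1) trace f;g:
  e0=⟨1,0⟩ f~>⟨0,0,1⟩ g~>⟨1,1,0⟩
  e1=⟨0,1⟩ f~>⟨1,0,1⟩ g~>⟨0,1,1⟩
  ⟦path⟧₁ = [1 0; 1 1; 0 1]
2) trace h;k:
  e0=⟨1,0⟩ h~>⟨0,1⟩ k~>⟨1,1,0⟩
  e1=⟨0,1⟩ h~>⟨1,1⟩ k~>⟨0,1,1⟩
  ⟦path⟧₂ = [1 0; 1 1; 0 1]
Equal? same morphism ✓

Answer: COMMUTES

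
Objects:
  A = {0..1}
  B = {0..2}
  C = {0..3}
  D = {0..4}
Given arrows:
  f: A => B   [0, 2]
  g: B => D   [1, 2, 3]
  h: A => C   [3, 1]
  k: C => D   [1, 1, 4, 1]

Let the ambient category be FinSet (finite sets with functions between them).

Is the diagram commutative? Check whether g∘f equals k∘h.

Answer: DOES NOT COMMUTE

Work:
Along f;g (path 1):
  0 f=>0 g=>1
  1 f=>2 g=>3
  ⟦path⟧₁ = [1, 3]
Along h;k (path 2):
  0 h=>3 k=>1
  1 h=>1 k=>1
  ⟦path⟧₂ = [1, 1]
Equal? distinct morphisms ✗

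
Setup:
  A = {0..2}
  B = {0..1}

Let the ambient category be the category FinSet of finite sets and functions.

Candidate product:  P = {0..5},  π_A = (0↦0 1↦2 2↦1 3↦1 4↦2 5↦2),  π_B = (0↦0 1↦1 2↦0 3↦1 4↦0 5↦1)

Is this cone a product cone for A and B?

Answer: NOT A VALID PRODUCT — duplicate pair at indices 5,1

Work:
|A|·|B| = 3·2 = 6;  |P| = 6
Check the pairing map k ↦ (π_A(k), π_B(k)):
  0 ↦ (0,0)
  1 ↦ (2,1)
  2 ↦ (1,0)
  3 ↦ (1,1)
  4 ↦ (2,0)
  5 ↦ (2,1)  ✗ repeats pair of k=1
distinct pairs in image: 5 / 6 needed
  → (2,1) hit at k=1 and k=5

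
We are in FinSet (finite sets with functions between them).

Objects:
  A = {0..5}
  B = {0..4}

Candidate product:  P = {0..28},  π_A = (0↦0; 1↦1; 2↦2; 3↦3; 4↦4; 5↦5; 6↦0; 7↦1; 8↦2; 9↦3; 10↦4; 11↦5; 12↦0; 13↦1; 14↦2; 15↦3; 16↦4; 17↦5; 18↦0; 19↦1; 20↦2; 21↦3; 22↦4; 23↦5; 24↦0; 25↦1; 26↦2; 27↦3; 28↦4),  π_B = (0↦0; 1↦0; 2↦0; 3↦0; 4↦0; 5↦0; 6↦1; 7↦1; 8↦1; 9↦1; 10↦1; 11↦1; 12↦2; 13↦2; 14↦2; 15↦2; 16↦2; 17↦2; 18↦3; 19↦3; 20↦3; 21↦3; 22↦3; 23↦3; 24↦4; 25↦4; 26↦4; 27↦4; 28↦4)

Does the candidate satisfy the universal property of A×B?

Answer: NOT A VALID PRODUCT — |P|=29 ≠ |A|·|B|=30

Derivation:
|A|·|B| = 6·5 = 30;  |P| = 29
  → cardinalities differ; no bijection possible.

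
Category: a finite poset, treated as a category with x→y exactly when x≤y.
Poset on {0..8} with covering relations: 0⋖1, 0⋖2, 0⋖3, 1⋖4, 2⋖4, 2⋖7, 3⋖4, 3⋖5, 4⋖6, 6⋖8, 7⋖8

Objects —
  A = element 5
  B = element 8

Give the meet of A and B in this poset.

Answer: A∧B = 3

Derivation:
Lower bounds of A=5 and B=8: {0,3}
  0 ⊑ 3
  3 ⊑ 3
glb = 3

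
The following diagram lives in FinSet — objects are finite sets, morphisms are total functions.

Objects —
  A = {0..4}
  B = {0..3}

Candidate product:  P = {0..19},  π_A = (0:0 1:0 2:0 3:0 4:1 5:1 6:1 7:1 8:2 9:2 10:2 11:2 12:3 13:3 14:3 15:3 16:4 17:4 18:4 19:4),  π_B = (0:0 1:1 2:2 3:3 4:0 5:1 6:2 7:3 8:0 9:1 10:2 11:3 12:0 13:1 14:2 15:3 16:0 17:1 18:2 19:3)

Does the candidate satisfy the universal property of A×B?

|A|·|B| = 5·4 = 20;  |P| = 20
Check the pairing map k ↦ (π_A(k), π_B(k)):
  0 : (0,0)
  1 : (0,1)
  2 : (0,2)
  3 : (0,3)
  4 : (1,0)
  5 : (1,1)
  6 : (1,2)
  7 : (1,3)
  8 : (2,0)
  9 : (2,1)
  10 : (2,2)
  11 : (2,3)
  12 : (3,0)
  13 : (3,1)
  14 : (3,2)
  15 : (3,3)
  16 : (4,0)
  17 : (4,1)
  18 : (4,2)
  19 : (4,3)
distinct pairs in image: 20 / 20 needed
  → bijection onto A×B; projections well-typed.

Answer: VALID PRODUCT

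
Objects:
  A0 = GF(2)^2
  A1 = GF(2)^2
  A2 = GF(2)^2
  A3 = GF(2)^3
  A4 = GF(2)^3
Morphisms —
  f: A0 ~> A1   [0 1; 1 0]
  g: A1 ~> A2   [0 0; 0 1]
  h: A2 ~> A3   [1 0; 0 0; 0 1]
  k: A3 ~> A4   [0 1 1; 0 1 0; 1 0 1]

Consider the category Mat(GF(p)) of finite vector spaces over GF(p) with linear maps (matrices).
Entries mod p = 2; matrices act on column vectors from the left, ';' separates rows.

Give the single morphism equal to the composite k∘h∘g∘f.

  e0=⟨1,0⟩ f~>⟨0,1⟩ g~>⟨0,1⟩ h~>⟨0,0,1⟩ k~>⟨1,0,1⟩
  e1=⟨0,1⟩ f~>⟨1,0⟩ g~>⟨0,0⟩ h~>⟨0,0,0⟩ k~>⟨0,0,0⟩
result: [1 0; 0 0; 1 0]

Answer: [1 0; 0 0; 1 0]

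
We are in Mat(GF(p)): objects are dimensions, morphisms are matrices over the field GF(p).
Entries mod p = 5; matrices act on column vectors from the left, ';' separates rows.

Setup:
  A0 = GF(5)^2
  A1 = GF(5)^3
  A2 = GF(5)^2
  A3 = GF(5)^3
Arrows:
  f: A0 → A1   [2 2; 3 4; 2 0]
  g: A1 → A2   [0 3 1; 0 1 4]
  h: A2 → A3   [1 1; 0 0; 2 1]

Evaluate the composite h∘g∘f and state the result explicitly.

Answer: [2 1; 0 0; 3 3]

Trace:
  e0=⟨1,0⟩ f→⟨2,3,2⟩ g→⟨1,1⟩ h→⟨2,0,3⟩
  e1=⟨0,1⟩ f→⟨2,4,0⟩ g→⟨2,4⟩ h→⟨1,0,3⟩
⟦path⟧: [2 1; 0 0; 3 3]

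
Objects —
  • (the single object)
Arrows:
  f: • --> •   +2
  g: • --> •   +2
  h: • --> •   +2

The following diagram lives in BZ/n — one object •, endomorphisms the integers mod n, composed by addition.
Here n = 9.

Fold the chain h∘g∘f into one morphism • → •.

  0 +2≡2 +2≡4 +2≡6  (mod 9)
⟦path⟧: +6

Answer: +6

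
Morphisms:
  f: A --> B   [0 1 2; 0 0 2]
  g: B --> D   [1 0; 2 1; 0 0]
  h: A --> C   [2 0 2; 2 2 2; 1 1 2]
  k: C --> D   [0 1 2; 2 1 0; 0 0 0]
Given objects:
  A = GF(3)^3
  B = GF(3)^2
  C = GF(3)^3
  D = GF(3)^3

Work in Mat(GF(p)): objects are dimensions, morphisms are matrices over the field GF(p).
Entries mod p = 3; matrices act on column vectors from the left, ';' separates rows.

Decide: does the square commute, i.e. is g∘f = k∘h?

Answer: DOES NOT COMMUTE

Work:
1) trace f;g:
  e0=[1,0,0] f-->[0,0] g-->[0,0,0]
  e1=[0,1,0] f-->[1,0] g-->[1,2,0]
  e2=[0,0,1] f-->[2,2] g-->[2,0,0]
  result₁ = [0 1 2; 0 2 0; 0 0 0]
2) trace h;k:
  e0=[1,0,0] h-->[2,2,1] k-->[1,0,0]
  e1=[0,1,0] h-->[0,2,1] k-->[1,2,0]
  e2=[0,0,1] h-->[2,2,2] k-->[0,0,0]
  result₂ = [1 1 0; 0 2 0; 0 0 0]
Equal? distinct morphisms ✗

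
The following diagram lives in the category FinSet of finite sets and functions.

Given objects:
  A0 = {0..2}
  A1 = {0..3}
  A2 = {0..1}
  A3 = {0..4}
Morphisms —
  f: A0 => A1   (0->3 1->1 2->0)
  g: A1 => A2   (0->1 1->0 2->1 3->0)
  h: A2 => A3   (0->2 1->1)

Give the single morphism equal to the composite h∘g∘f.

  0 f=>3 g=>0 h=>2
  1 f=>1 g=>0 h=>2
  2 f=>0 g=>1 h=>1
result: (0->2 1->2 2->1)

Answer: (0->2 1->2 2->1)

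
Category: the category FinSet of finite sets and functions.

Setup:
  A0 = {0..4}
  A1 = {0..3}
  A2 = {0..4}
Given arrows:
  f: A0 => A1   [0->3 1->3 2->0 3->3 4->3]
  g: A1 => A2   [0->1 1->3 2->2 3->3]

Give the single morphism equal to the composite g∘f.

Answer: [0->3 1->3 2->1 3->3 4->3]

Derivation:
  0 f=>3 g=>3
  1 f=>3 g=>3
  2 f=>0 g=>1
  3 f=>3 g=>3
  4 f=>3 g=>3
composite: [0->3 1->3 2->1 3->3 4->3]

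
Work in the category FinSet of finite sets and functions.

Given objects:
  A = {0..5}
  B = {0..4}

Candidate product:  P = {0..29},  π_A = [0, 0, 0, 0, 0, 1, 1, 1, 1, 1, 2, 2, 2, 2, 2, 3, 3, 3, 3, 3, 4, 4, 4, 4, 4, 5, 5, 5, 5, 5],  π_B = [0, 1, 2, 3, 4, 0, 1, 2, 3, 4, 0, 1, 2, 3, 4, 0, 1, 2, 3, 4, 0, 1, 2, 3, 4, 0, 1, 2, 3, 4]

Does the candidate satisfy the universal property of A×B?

|A|·|B| = 6·5 = 30;  |P| = 30
Check the pairing map k ↦ (π_A(k), π_B(k)):
  0 ↦ (0,0)
  1 ↦ (0,1)
  2 ↦ (0,2)
  3 ↦ (0,3)
  4 ↦ (0,4)
  5 ↦ (1,0)
  6 ↦ (1,1)
  7 ↦ (1,2)
  8 ↦ (1,3)
  9 ↦ (1,4)
  10 ↦ (2,0)
  11 ↦ (2,1)
  12 ↦ (2,2)
  13 ↦ (2,3)
  14 ↦ (2,4)
  15 ↦ (3,0)
  16 ↦ (3,1)
  17 ↦ (3,2)
  18 ↦ (3,3)
  19 ↦ (3,4)
  20 ↦ (4,0)
  21 ↦ (4,1)
  22 ↦ (4,2)
  23 ↦ (4,3)
  24 ↦ (4,4)
  25 ↦ (5,0)
  26 ↦ (5,1)
  27 ↦ (5,2)
  28 ↦ (5,3)
  29 ↦ (5,4)
distinct pairs in image: 30 / 30 needed
  → bijection onto A×B; projections well-typed.

Answer: VALID PRODUCT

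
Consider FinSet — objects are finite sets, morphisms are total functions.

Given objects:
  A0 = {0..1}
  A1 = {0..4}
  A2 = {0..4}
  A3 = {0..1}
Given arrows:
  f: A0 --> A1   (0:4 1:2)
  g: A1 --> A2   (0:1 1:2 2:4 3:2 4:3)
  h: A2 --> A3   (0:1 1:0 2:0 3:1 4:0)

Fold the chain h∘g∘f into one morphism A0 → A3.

  0 f-->4 g-->3 h-->1
  1 f-->2 g-->4 h-->0
⟦path⟧: (0:1 1:0)

Answer: (0:1 1:0)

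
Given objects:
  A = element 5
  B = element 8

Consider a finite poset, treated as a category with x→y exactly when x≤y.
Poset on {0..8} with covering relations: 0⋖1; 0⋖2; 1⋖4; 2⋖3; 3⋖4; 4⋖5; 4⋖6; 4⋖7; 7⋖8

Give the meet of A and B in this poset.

Answer: A∧B = 4

Trace:
Lower bounds of A=5 and B=8: {0,1,2,3,4}
  0 <= 4
  1 <= 4
  2 <= 4
  3 <= 4
  4 <= 4
glb = 4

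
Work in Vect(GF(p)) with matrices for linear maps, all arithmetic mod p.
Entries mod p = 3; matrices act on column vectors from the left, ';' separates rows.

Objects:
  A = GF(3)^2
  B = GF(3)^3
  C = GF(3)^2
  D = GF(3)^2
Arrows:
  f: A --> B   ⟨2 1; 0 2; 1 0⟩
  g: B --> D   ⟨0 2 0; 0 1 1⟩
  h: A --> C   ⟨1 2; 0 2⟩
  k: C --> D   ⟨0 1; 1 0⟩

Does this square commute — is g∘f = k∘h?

Along f;g (path 1):
  e0=(1,0) f-->(2,0,1) g-->(0,1)
  e1=(0,1) f-->(1,2,0) g-->(1,2)
  ⟦path⟧₁ = ⟨0 1; 1 2⟩
Along h;k (path 2):
  e0=(1,0) h-->(1,0) k-->(0,1)
  e1=(0,1) h-->(2,2) k-->(2,2)
  ⟦path⟧₂ = ⟨0 2; 1 2⟩
Equal? distinct morphisms ✗

Answer: DOES NOT COMMUTE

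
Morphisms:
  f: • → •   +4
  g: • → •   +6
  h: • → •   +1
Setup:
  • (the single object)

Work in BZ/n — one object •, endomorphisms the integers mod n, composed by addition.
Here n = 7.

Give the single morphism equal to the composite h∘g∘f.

  0 +4≡4 +6≡3 +1≡4  (mod 7)
result: +4

Answer: +4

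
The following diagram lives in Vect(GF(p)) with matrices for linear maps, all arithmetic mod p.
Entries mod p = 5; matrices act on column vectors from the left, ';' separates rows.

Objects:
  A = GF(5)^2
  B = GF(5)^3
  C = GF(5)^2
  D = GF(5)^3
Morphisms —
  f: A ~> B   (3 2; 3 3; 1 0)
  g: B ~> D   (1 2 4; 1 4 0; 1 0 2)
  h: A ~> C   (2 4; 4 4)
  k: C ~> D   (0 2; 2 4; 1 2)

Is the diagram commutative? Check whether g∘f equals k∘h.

Along f;g (path 1):
  e0=(1,0) f~>(3,3,1) g~>(3,0,0)
  e1=(0,1) f~>(2,3,0) g~>(3,4,2)
  composite₁ = (3 3; 0 4; 0 2)
Along h;k (path 2):
  e0=(1,0) h~>(2,4) k~>(3,0,0)
  e1=(0,1) h~>(4,4) k~>(3,4,2)
  composite₂ = (3 3; 0 4; 0 2)
Equal? same morphism ✓

Answer: COMMUTES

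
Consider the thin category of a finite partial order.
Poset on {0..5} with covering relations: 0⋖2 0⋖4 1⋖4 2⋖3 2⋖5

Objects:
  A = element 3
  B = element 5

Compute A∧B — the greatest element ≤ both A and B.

Answer: A∧B = 2

Trace:
{x : x≤A ∧ x≤B} = {0,2}  (A=3, B=5)
  0 ≤ 2
  2 ≤ 2
glb = 2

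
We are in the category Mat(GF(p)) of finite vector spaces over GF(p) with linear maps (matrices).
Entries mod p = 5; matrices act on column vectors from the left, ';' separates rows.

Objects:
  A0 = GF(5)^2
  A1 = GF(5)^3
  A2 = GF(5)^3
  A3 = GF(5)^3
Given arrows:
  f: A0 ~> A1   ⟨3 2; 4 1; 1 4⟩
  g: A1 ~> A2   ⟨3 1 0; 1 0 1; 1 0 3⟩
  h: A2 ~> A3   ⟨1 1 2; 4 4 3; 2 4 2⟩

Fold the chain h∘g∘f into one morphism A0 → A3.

  e0=⟨1,0⟩ f~>⟨3,4,1⟩ g~>⟨3,4,1⟩ h~>⟨4,1,4⟩
  e1=⟨0,1⟩ f~>⟨2,1,4⟩ g~>⟨2,1,4⟩ h~>⟨1,4,1⟩
composite: ⟨4 1; 1 4; 4 1⟩

Answer: ⟨4 1; 1 4; 4 1⟩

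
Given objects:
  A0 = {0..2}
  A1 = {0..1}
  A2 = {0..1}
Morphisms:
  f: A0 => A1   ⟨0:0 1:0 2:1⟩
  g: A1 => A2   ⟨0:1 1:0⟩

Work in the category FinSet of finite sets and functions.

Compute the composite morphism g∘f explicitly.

  0 f=>0 g=>1
  1 f=>0 g=>1
  2 f=>1 g=>0
result: ⟨0:1 1:1 2:0⟩

Answer: ⟨0:1 1:1 2:0⟩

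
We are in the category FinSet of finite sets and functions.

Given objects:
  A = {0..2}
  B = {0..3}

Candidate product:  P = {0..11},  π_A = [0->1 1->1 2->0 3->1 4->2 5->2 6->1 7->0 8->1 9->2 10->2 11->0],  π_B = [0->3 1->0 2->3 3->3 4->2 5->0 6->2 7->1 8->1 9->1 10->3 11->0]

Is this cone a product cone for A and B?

Answer: NOT A VALID PRODUCT — duplicate pair at indices 0,3

Work:
|A|·|B| = 3·4 = 12;  |P| = 12
Check the pairing map k ↦ (π_A(k), π_B(k)):
  0 -> (1,3)
  1 -> (1,0)
  2 -> (0,3)
  3 -> (1,3)  ✗ repeats pair of k=0
  4 -> (2,2)
  5 -> (2,0)
  6 -> (1,2)
  7 -> (0,1)
  8 -> (1,1)
  9 -> (2,1)
  10 -> (2,3)
  11 -> (0,0)
distinct pairs in image: 11 / 12 needed
  → (1,3) hit at k=0 and k=3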